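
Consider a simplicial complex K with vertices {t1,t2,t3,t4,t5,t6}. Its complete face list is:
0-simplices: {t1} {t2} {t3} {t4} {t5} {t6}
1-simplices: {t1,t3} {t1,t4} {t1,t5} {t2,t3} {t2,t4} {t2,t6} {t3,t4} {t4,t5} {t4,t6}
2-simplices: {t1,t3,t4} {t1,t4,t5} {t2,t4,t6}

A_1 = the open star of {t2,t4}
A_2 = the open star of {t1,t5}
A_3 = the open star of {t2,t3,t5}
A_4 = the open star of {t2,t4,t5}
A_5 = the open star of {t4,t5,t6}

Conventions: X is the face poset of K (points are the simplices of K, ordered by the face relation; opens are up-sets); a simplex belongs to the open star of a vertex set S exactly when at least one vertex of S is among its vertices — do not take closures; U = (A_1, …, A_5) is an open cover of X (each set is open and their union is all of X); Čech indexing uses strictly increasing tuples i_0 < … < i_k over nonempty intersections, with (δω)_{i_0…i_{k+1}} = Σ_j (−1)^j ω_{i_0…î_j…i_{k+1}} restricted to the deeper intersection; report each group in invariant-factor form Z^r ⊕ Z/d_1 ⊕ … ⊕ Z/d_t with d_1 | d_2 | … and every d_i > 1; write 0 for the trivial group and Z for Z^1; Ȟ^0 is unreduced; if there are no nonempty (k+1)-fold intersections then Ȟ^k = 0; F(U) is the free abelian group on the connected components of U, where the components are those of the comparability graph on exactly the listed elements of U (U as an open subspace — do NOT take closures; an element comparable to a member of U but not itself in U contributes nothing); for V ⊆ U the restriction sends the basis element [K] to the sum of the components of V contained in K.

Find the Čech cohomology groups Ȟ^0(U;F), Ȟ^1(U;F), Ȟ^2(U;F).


intersection data:
  A1={{t2},{t4},{t1,t4},{t2,t3},{t2,t4},{t2,t6},{t3,t4},{t4,t5},{t4,t6},{t1,t3,t4},{t1,t4,t5},{t2,t4,t6}} A2={{t1},{t5},{t1,t3},{t1,t4},{t1,t5},{t4,t5},{t1,t3,t4},{t1,t4,t5}} A3={{t2},{t3},{t5},{t1,t3},{t1,t5},{t2,t3},{t2,t4},{t2,t6},{t3,t4},{t4,t5},{t1,t3,t4},{t1,t4,t5},{t2,t4,t6}} A4={{t2},{t4},{t5},{t1,t4},{t1,t5},{t2,t3},{t2,t4},{t2,t6},{t3,t4},{t4,t5},{t4,t6},{t1,t3,t4},{t1,t4,t5},{t2,t4,t6}} A5={{t4},{t5},{t6},{t1,t4},{t1,t5},{t2,t4},{t2,t6},{t3,t4},{t4,t5},{t4,t6},{t1,t3,t4},{t1,t4,t5},{t2,t4,t6}}
  A12={{t1,t4},{t4,t5},{t1,t3,t4},{t1,t4,t5}} A13={{t2},{t2,t3},{t2,t4},{t2,t6},{t3,t4},{t4,t5},{t1,t3,t4},{t1,t4,t5},{t2,t4,t6}} A14={{t2},{t4},{t1,t4},{t2,t3},{t2,t4},{t2,t6},{t3,t4},{t4,t5},{t4,t6},{t1,t3,t4},{t1,t4,t5},{t2,t4,t6}} A15={{t4},{t1,t4},{t2,t4},{t2,t6},{t3,t4},{t4,t5},{t4,t6},{t1,t3,t4},{t1,t4,t5},{t2,t4,t6}} A23={{t5},{t1,t3},{t1,t5},{t4,t5},{t1,t3,t4},{t1,t4,t5}} A24={{t5},{t1,t4},{t1,t5},{t4,t5},{t1,t3,t4},{t1,t4,t5}} A25={{t5},{t1,t4},{t1,t5},{t4,t5},{t1,t3,t4},{t1,t4,t5}} A34={{t2},{t5},{t1,t5},{t2,t3},{t2,t4},{t2,t6},{t3,t4},{t4,t5},{t1,t3,t4},{t1,t4,t5},{t2,t4,t6}} A35={{t5},{t1,t5},{t2,t4},{t2,t6},{t3,t4},{t4,t5},{t1,t3,t4},{t1,t4,t5},{t2,t4,t6}} A45={{t4},{t5},{t1,t4},{t1,t5},{t2,t4},{t2,t6},{t3,t4},{t4,t5},{t4,t6},{t1,t3,t4},{t1,t4,t5},{t2,t4,t6}}
  A123={{t4,t5},{t1,t3,t4},{t1,t4,t5}} A124={{t1,t4},{t4,t5},{t1,t3,t4},{t1,t4,t5}} A125={{t1,t4},{t4,t5},{t1,t3,t4},{t1,t4,t5}} A134={{t2},{t2,t3},{t2,t4},{t2,t6},{t3,t4},{t4,t5},{t1,t3,t4},{t1,t4,t5},{t2,t4,t6}} A135={{t2,t4},{t2,t6},{t3,t4},{t4,t5},{t1,t3,t4},{t1,t4,t5},{t2,t4,t6}} A145={{t4},{t1,t4},{t2,t4},{t2,t6},{t3,t4},{t4,t5},{t4,t6},{t1,t3,t4},{t1,t4,t5},{t2,t4,t6}} A234={{t5},{t1,t5},{t4,t5},{t1,t3,t4},{t1,t4,t5}} A235={{t5},{t1,t5},{t4,t5},{t1,t3,t4},{t1,t4,t5}} A245={{t5},{t1,t4},{t1,t5},{t4,t5},{t1,t3,t4},{t1,t4,t5}} A345={{t5},{t1,t5},{t2,t4},{t2,t6},{t3,t4},{t4,t5},{t1,t3,t4},{t1,t4,t5},{t2,t4,t6}}
  A1234={{t4,t5},{t1,t3,t4},{t1,t4,t5}} A1235={{t4,t5},{t1,t3,t4},{t1,t4,t5}} A1245={{t1,t4},{t4,t5},{t1,t3,t4},{t1,t4,t5}} A1345={{t2,t4},{t2,t6},{t3,t4},{t4,t5},{t1,t3,t4},{t1,t4,t5},{t2,t4,t6}} A2345={{t5},{t1,t5},{t4,t5},{t1,t3,t4},{t1,t4,t5}}
  A12345={{t4,t5},{t1,t3,t4},{t1,t4,t5}}
components per intersection:
  A1: {{t2},{t4},{t1,t4},{t2,t3},{t2,t4},{t2,t6},{t3,t4},{t4,t5},{t4,t6},{t1,t3,t4},{t1,t4,t5},{t2,t4,t6}}
  A2: {{t1},{t5},{t1,t3},{t1,t4},{t1,t5},{t4,t5},{t1,t3,t4},{t1,t4,t5}}
  A3: {{t2},{t3},{t1,t3},{t2,t3},{t2,t4},{t2,t6},{t3,t4},{t1,t3,t4},{t2,t4,t6}} {{t5},{t1,t5},{t4,t5},{t1,t4,t5}}
  A4: {{t2},{t4},{t5},{t1,t4},{t1,t5},{t2,t3},{t2,t4},{t2,t6},{t3,t4},{t4,t5},{t4,t6},{t1,t3,t4},{t1,t4,t5},{t2,t4,t6}}
  A5: {{t4},{t5},{t6},{t1,t4},{t1,t5},{t2,t4},{t2,t6},{t3,t4},{t4,t5},{t4,t6},{t1,t3,t4},{t1,t4,t5},{t2,t4,t6}}
  A12: {{t1,t4},{t4,t5},{t1,t3,t4},{t1,t4,t5}}
  A13: {{t2},{t2,t3},{t2,t4},{t2,t6},{t2,t4,t6}} {{t3,t4},{t1,t3,t4}} {{t4,t5},{t1,t4,t5}}
  A14: {{t2},{t4},{t1,t4},{t2,t3},{t2,t4},{t2,t6},{t3,t4},{t4,t5},{t4,t6},{t1,t3,t4},{t1,t4,t5},{t2,t4,t6}}
  A15: {{t4},{t1,t4},{t2,t4},{t2,t6},{t3,t4},{t4,t5},{t4,t6},{t1,t3,t4},{t1,t4,t5},{t2,t4,t6}}
  A23: {{t5},{t1,t5},{t4,t5},{t1,t4,t5}} {{t1,t3},{t1,t3,t4}}
  A24: {{t5},{t1,t4},{t1,t5},{t4,t5},{t1,t3,t4},{t1,t4,t5}}
  A25: {{t5},{t1,t4},{t1,t5},{t4,t5},{t1,t3,t4},{t1,t4,t5}}
  A34: {{t2},{t2,t3},{t2,t4},{t2,t6},{t2,t4,t6}} {{t5},{t1,t5},{t4,t5},{t1,t4,t5}} {{t3,t4},{t1,t3,t4}}
  A35: {{t5},{t1,t5},{t4,t5},{t1,t4,t5}} {{t2,t4},{t2,t6},{t2,t4,t6}} {{t3,t4},{t1,t3,t4}}
  A45: {{t4},{t5},{t1,t4},{t1,t5},{t2,t4},{t2,t6},{t3,t4},{t4,t5},{t4,t6},{t1,t3,t4},{t1,t4,t5},{t2,t4,t6}}
  A123: {{t4,t5},{t1,t4,t5}} {{t1,t3,t4}}
  A124: {{t1,t4},{t4,t5},{t1,t3,t4},{t1,t4,t5}}
  A125: {{t1,t4},{t4,t5},{t1,t3,t4},{t1,t4,t5}}
  A134: {{t2},{t2,t3},{t2,t4},{t2,t6},{t2,t4,t6}} {{t3,t4},{t1,t3,t4}} {{t4,t5},{t1,t4,t5}}
  A135: {{t2,t4},{t2,t6},{t2,t4,t6}} {{t3,t4},{t1,t3,t4}} {{t4,t5},{t1,t4,t5}}
  A145: {{t4},{t1,t4},{t2,t4},{t2,t6},{t3,t4},{t4,t5},{t4,t6},{t1,t3,t4},{t1,t4,t5},{t2,t4,t6}}
  A234: {{t5},{t1,t5},{t4,t5},{t1,t4,t5}} {{t1,t3,t4}}
  A235: {{t5},{t1,t5},{t4,t5},{t1,t4,t5}} {{t1,t3,t4}}
  A245: {{t5},{t1,t4},{t1,t5},{t4,t5},{t1,t3,t4},{t1,t4,t5}}
  A345: {{t5},{t1,t5},{t4,t5},{t1,t4,t5}} {{t2,t4},{t2,t6},{t2,t4,t6}} {{t3,t4},{t1,t3,t4}}
  A1234: {{t4,t5},{t1,t4,t5}} {{t1,t3,t4}}
  A1235: {{t4,t5},{t1,t4,t5}} {{t1,t3,t4}}
  A1245: {{t1,t4},{t4,t5},{t1,t3,t4},{t1,t4,t5}}
  A1345: {{t2,t4},{t2,t6},{t2,t4,t6}} {{t3,t4},{t1,t3,t4}} {{t4,t5},{t1,t4,t5}}
  A2345: {{t5},{t1,t5},{t4,t5},{t1,t4,t5}} {{t1,t3,t4}}
  A12345: {{t4,t5},{t1,t4,t5}} {{t1,t3,t4}}
C dims 6,17,19,10; δ0: rk 5, SNF 1^5; δ1: rk 11, SNF 1^11; δ2: rk 8, SNF 1^8
Ȟ^0 = (6 − 5) − 0 = 1, so Ȟ^0 ≅ Z
Ȟ^1 = (17 − 11) − 5 = 1, so Ȟ^1 ≅ Z
Ȟ^2 = (19 − 8) − 11 = 0, so Ȟ^2 ≅ 0

Ȟ^0 ≅ Z; Ȟ^1 ≅ Z; Ȟ^2 ≅ 0


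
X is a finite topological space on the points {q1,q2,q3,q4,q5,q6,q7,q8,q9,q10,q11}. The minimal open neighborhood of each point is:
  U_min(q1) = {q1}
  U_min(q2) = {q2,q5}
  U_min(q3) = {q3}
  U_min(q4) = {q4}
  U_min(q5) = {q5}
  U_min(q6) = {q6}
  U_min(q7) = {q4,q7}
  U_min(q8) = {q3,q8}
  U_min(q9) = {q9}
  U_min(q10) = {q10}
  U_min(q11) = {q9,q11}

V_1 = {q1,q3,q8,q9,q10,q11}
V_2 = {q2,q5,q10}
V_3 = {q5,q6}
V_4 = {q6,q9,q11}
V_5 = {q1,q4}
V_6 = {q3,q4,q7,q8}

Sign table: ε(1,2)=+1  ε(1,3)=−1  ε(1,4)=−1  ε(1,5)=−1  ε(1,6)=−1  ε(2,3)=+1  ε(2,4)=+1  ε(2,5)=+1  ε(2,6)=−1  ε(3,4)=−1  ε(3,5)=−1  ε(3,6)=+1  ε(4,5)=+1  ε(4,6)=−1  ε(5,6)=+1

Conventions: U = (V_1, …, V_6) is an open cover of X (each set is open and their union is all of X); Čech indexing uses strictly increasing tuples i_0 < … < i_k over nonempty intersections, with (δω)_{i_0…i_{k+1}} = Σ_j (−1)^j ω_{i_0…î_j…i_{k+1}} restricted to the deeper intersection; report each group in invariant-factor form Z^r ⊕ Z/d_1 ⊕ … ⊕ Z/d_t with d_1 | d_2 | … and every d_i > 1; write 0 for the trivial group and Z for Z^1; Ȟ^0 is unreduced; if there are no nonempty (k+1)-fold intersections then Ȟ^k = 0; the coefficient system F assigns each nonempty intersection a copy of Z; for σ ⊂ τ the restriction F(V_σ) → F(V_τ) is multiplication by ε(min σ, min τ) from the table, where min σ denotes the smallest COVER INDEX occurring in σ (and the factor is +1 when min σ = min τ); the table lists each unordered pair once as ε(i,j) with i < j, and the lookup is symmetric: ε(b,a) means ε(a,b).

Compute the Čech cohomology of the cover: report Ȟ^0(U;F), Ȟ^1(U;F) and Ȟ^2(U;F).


Ȟ^0 ≅ Z; Ȟ^1 ≅ Z^2; Ȟ^2 ≅ 0

nerve simplices:
  V12={q10} V14={q9,q11} V15={q1} V16={q3,q8} V23={q5} V34={q6} V56={q4}
C dims 6,7; δ0: rk 5, SNF 1^5
degree 0: 6−5−0 = 1 → Ȟ^0 ≅ Z
degree 1: 7−0−5 = 2 → Ȟ^1 ≅ Z^2
degree 2: 0−0−0 = 0 → Ȟ^2 ≅ 0


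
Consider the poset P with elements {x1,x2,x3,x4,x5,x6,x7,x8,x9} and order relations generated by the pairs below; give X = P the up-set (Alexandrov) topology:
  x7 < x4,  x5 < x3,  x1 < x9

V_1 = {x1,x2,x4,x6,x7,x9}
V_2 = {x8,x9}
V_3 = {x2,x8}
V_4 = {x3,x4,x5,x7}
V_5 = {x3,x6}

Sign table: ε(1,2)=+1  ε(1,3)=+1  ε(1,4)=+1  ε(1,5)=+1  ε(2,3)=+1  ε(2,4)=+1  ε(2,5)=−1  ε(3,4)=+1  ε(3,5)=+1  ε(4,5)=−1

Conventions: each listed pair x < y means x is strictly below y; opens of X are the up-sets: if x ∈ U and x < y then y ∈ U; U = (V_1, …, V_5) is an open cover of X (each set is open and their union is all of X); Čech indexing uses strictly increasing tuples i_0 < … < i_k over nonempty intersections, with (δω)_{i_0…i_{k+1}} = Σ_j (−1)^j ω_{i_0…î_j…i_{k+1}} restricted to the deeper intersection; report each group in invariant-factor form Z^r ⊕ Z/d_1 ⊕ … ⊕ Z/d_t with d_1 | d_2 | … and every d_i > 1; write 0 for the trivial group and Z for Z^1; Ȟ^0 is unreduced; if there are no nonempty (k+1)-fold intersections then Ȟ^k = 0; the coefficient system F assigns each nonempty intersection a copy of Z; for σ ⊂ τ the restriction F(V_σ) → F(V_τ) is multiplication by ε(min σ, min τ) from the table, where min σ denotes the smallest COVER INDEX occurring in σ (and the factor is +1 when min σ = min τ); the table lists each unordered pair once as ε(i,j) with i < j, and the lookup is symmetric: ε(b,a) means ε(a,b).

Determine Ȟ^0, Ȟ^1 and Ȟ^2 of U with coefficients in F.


cover nerve:
  V12={x9} V13={x2} V14={x4,x7} V15={x6} V23={x8} V45={x3}
C dims 5,6; δ0: rk 5, SNF 1^4·2
Ȟ^0: (5−5)−0=0 ⇒ 0
Ȟ^1: (6−0)−5=1 plus torsion [2] ⇒ Z ⊕ Z/2
Ȟ^2: (0−0)−0=0 ⇒ 0

Ȟ^0(U;F) ≅ 0,  Ȟ^1(U;F) ≅ Z ⊕ Z/2,  Ȟ^2(U;F) ≅ 0


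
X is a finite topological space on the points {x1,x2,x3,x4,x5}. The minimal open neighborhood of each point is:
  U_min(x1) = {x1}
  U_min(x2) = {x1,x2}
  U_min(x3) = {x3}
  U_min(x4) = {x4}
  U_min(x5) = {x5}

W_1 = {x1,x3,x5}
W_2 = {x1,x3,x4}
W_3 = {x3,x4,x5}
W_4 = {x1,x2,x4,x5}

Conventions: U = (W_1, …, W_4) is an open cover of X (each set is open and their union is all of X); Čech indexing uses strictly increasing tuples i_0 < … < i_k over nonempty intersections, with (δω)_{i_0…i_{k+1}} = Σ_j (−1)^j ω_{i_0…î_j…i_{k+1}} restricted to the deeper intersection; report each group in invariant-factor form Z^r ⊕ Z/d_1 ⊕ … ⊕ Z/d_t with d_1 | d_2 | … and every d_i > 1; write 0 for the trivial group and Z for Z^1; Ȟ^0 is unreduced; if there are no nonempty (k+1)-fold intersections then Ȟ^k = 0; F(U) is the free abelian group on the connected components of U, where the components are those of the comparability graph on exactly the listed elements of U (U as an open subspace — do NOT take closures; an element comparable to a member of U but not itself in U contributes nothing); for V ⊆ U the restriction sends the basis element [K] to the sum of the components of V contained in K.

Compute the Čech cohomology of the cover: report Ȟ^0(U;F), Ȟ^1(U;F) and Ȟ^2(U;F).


Ȟ^0 ≅ Z^4,  Ȟ^1 ≅ 0,  Ȟ^2 ≅ 0

nonempty intersections:
  W12={x1,x3} W13={x3,x5} W14={x1,x5} W23={x3,x4} W24={x1,x4} W34={x4,x5}
  W123={x3} W124={x1} W134={x5} W234={x4}
components per intersection:
  W1: {x1} {x3} {x5}
  W2: {x1} {x3} {x4}
  W3: {x3} {x4} {x5}
  W4: {x1,x2} {x4} {x5}
  W12: {x1} {x3}
  W13: {x3} {x5}
  W14: {x1} {x5}
  W23: {x3} {x4}
  W24: {x1} {x4}
  W34: {x4} {x5}
  W123: {x3}
  W124: {x1}
  W134: {x5}
  W234: {x4}
C dims 12,12,4; δ0: rk 8, SNF 1^8; δ1: rk 4, SNF 1^4
Ȟ^0: (12−8)−0=4 ⇒ Z^4
Ȟ^1: (12−4)−8=0 ⇒ 0
Ȟ^2: (4−0)−4=0 ⇒ 0


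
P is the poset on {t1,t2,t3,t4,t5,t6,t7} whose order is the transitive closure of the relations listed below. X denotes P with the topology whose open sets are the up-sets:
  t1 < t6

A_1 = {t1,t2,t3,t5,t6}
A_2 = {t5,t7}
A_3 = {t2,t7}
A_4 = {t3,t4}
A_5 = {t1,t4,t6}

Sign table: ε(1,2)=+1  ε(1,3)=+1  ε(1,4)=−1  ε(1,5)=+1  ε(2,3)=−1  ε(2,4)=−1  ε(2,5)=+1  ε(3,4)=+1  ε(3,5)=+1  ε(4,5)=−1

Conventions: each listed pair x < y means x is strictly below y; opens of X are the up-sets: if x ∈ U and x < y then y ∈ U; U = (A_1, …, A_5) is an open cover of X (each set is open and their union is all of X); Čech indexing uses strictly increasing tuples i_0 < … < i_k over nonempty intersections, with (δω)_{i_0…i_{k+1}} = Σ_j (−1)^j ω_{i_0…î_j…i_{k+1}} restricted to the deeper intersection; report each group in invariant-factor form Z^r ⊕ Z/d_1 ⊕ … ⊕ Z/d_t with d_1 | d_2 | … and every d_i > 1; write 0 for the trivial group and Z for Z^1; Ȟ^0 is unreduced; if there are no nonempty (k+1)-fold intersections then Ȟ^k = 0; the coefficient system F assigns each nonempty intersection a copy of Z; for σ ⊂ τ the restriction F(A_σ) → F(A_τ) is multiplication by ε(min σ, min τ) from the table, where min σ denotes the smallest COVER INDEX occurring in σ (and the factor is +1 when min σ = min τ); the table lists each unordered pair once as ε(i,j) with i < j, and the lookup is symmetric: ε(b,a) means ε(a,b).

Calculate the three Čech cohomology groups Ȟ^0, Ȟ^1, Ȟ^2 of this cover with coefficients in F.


Ȟ^0 ≅ 0; Ȟ^1 ≅ Z ⊕ Z/2; Ȟ^2 ≅ 0

nonempty intersections:
  A12={t5} A13={t2} A14={t3} A15={t1,t6} A23={t7} A45={t4}
C dims 5,6; δ0: rk 5, SNF 1^4·2
Ȟ^0: (5−5)−0=0 ⇒ 0
Ȟ^1: (6−0)−5=1 plus torsion [2] ⇒ Z ⊕ Z/2
Ȟ^2: (0−0)−0=0 ⇒ 0


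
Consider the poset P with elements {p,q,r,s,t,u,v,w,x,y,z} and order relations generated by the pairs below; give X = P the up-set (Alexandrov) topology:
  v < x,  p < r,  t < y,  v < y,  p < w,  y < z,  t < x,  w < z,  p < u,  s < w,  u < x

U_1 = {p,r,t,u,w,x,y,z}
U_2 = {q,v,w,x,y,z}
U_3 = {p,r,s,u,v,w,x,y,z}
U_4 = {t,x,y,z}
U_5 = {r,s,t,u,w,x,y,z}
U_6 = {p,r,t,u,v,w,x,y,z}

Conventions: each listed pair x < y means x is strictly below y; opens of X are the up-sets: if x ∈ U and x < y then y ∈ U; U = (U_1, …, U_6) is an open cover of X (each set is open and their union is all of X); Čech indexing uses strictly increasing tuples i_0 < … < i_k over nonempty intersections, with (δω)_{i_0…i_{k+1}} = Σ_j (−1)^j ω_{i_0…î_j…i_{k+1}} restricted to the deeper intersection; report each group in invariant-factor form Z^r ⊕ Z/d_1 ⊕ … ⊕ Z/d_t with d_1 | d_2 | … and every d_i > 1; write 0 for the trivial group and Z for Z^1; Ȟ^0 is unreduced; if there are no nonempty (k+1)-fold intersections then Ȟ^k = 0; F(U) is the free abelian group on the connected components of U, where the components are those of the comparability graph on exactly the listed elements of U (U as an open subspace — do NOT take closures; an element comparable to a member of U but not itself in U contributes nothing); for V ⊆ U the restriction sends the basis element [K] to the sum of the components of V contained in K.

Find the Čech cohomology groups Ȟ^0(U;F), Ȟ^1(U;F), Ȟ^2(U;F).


Ȟ^0 = Z^2,  Ȟ^1 = 0,  Ȟ^2 = 0

nerve of the cover:
  U12={w,x,y,z} U13={p,r,u,w,x,y,z} U14={t,x,y,z} U15={r,t,u,w,x,y,z} U16={p,r,t,u,w,x,y,z} U23={v,w,x,y,z} U24={x,y,z} U25={w,x,y,z} U26={v,w,x,y,z} U34={x,y,z} U35={r,s,u,w,x,y,z} U36={p,r,u,v,w,x,y,z} U45={t,x,y,z} U46={t,x,y,z} U56={r,t,u,w,x,y,z}
  U123={w,x,y,z} U124={x,y,z} U125={w,x,y,z} U126={w,x,y,z} U134={x,y,z} U135={r,u,w,x,y,z} U136={p,r,u,w,x,y,z} U145={t,x,y,z} U146={t,x,y,z} U156={r,t,u,w,x,y,z} U234={x,y,z} U235={w,x,y,z} U236={v,w,x,y,z} U245={x,y,z} U246={x,y,z} U256={w,x,y,z} U345={x,y,z} U346={x,y,z} U356={r,u,w,x,y,z} U456={t,x,y,z}
  U1234={x,y,z} U1235={w,x,y,z} U1236={w,x,y,z} U1245={x,y,z} U1246={x,y,z} U1256={w,x,y,z} U1345={x,y,z} U1346={x,y,z} U1356={r,u,w,x,y,z} U1456={t,x,y,z} U2345={x,y,z} U2346={x,y,z} U2356={w,x,y,z} U2456={x,y,z} U3456={x,y,z}
  U12345={x,y,z} U12346={x,y,z} U12356={w,x,y,z} U12456={x,y,z} U13456={x,y,z} U23456={x,y,z}
  U123456={x,y,z}
components per intersection:
  U1: {p,r,t,u,w,x,y,z}
  U2: {q} {v,w,x,y,z}
  U3: {p,r,s,u,v,w,x,y,z}
  U4: {t,x,y,z}
  U5: {r} {s,t,u,w,x,y,z}
  U6: {p,r,t,u,v,w,x,y,z}
  U12: {w,y,z} {x}
  U13: {p,r,u,w,x,y,z}
  U14: {t,x,y,z}
  U15: {r} {t,u,w,x,y,z}
  U16: {p,r,t,u,w,x,y,z}
  U23: {v,w,x,y,z}
  U24: {x} {y,z}
  U25: {w,y,z} {x}
  U26: {v,w,x,y,z}
  U34: {x} {y,z}
  U35: {r} {s,w,y,z} {u,x}
  U36: {p,r,u,v,w,x,y,z}
  U45: {t,x,y,z}
  U46: {t,x,y,z}
  U56: {r} {t,u,w,x,y,z}
  U123: {w,y,z} {x}
  U124: {x} {y,z}
  U125: {w,y,z} {x}
  U126: {w,y,z} {x}
  U134: {x} {y,z}
  U135: {r} {u,x} {w,y,z}
  U136: {p,r,u,w,x,y,z}
  U145: {t,x,y,z}
  U146: {t,x,y,z}
  U156: {r} {t,u,w,x,y,z}
  U234: {x} {y,z}
  U235: {w,y,z} {x}
  U236: {v,w,x,y,z}
  U245: {x} {y,z}
  U246: {x} {y,z}
  U256: {w,y,z} {x}
  U345: {x} {y,z}
  U346: {x} {y,z}
  U356: {r} {u,x} {w,y,z}
  U456: {t,x,y,z}
  U1234: {x} {y,z}
  U1235: {w,y,z} {x}
  U1236: {w,y,z} {x}
  U1245: {x} {y,z}
  U1246: {x} {y,z}
  U1256: {w,y,z} {x}
  U1345: {x} {y,z}
  U1346: {x} {y,z}
  U1356: {r} {u,x} {w,y,z}
  U1456: {t,x,y,z}
  U2345: {x} {y,z}
  U2346: {x} {y,z}
  U2356: {w,y,z} {x}
  U2456: {x} {y,z}
  U3456: {x} {y,z}
  U12345: {x} {y,z}
  U12346: {x} {y,z}
  U12356: {w,y,z} {x}
  U12456: {x} {y,z}
  U13456: {x} {y,z}
  U23456: {x} {y,z}
  U123456: {x} {y,z}
C dims 8,23,37,30; δ0: rk 6, SNF 1^6; δ1: rk 17, SNF 1^17; δ2: rk 20, SNF 1^20
Ȟ^0 = (8 − 6) − 0 = 2, so Ȟ^0 ≅ Z^2
Ȟ^1 = (23 − 17) − 6 = 0, so Ȟ^1 ≅ 0
Ȟ^2 = (37 − 20) − 17 = 0, so Ȟ^2 ≅ 0


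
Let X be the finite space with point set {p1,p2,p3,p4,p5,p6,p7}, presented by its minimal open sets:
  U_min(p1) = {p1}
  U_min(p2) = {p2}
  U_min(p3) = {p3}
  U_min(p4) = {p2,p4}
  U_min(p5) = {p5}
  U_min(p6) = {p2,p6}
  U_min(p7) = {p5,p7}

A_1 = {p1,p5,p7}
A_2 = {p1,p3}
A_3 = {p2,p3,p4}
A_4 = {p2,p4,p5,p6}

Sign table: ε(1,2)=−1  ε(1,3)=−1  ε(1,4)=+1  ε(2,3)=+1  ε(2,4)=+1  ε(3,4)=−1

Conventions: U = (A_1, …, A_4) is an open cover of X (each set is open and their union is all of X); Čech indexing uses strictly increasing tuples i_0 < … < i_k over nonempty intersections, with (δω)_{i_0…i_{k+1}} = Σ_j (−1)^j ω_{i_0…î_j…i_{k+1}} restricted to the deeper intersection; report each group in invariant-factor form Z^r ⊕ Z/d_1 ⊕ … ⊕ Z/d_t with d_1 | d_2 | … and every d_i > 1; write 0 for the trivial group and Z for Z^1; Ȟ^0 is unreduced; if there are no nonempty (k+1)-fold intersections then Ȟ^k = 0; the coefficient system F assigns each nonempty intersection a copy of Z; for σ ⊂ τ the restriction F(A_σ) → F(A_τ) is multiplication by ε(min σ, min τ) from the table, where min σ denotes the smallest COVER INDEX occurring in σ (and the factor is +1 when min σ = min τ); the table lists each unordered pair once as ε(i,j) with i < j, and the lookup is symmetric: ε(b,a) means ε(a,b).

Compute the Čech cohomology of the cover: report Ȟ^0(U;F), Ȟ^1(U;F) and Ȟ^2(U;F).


nerve simplices:
  A12={p1} A14={p5} A23={p3} A34={p2,p4}
C dims 4,4; δ0: rk 3, SNF 1^3
degree 0: 4−3−0 = 1 → Ȟ^0 ≅ Z
degree 1: 4−0−3 = 1 → Ȟ^1 ≅ Z
degree 2: 0−0−0 = 0 → Ȟ^2 ≅ 0

Ȟ^0(U;F) ≅ Z, Ȟ^1(U;F) ≅ Z and Ȟ^2(U;F) ≅ 0


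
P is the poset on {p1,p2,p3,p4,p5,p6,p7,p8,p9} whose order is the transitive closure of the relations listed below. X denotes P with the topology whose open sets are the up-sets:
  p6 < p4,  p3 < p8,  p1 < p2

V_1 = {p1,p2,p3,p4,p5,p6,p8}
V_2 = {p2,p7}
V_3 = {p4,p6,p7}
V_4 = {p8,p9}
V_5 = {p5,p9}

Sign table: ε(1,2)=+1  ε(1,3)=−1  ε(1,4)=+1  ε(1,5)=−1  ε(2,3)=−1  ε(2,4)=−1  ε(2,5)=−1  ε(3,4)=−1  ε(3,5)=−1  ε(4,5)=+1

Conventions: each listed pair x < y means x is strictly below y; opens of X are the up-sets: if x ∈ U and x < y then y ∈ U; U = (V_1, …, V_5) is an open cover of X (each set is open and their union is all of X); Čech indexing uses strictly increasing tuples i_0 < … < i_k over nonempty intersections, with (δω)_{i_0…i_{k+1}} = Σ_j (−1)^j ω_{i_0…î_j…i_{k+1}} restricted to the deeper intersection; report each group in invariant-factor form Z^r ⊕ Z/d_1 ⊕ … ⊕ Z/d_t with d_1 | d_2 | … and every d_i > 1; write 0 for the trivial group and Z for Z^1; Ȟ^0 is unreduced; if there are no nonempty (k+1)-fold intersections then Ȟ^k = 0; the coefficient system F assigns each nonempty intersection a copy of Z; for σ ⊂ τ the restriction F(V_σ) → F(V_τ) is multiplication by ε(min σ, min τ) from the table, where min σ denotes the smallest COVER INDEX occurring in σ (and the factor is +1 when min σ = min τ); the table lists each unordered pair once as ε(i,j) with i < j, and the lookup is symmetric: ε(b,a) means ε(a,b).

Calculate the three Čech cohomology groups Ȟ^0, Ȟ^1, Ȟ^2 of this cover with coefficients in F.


nonempty overlaps:
  V12={p2} V13={p4,p6} V14={p8} V15={p5} V23={p7} V45={p9}
C dims 5,6; δ0: rk 5, SNF 1^4·2
degree 0: 5−5−0 = 0 → Ȟ^0 ≅ 0
degree 1: 6−0−5 = 1 plus torsion [2] → Ȟ^1 ≅ Z ⊕ Z/2
degree 2: 0−0−0 = 0 → Ȟ^2 ≅ 0

Ȟ^0 = 0, Ȟ^1 = Z ⊕ Z/2, Ȟ^2 = 0


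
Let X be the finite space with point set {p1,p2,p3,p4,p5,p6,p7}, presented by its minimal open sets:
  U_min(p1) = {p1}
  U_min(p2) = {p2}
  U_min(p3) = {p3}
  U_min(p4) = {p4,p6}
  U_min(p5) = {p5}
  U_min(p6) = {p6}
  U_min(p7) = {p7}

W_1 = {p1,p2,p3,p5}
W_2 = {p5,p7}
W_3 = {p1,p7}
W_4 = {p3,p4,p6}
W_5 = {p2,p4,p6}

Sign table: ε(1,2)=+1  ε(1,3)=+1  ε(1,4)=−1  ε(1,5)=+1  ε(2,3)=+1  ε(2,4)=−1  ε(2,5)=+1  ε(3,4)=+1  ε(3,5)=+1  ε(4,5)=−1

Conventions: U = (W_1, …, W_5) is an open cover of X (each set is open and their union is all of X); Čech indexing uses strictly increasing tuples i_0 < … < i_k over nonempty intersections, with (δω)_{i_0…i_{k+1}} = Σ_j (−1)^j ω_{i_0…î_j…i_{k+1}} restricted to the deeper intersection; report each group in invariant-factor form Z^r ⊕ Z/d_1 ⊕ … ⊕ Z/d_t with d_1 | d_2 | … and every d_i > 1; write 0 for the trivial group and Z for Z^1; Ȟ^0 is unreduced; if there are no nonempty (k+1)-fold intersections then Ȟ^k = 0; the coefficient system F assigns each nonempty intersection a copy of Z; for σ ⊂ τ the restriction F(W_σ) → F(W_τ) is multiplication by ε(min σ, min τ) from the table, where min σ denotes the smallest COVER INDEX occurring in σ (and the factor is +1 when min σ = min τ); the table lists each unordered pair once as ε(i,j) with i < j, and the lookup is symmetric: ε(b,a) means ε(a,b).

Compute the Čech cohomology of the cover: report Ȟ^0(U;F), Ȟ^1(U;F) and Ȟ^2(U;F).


nerve simplices:
  W12={p5} W13={p1} W14={p3} W15={p2} W23={p7} W45={p4,p6}
C dims 5,6; δ0: rk 4, SNF 1^4
degree 0: 5−4−0 = 1 → Ȟ^0 ≅ Z
degree 1: 6−0−4 = 2 → Ȟ^1 ≅ Z^2
degree 2: 0−0−0 = 0 → Ȟ^2 ≅ 0

Ȟ^0(U;F) ≅ Z, Ȟ^1(U;F) ≅ Z^2 and Ȟ^2(U;F) ≅ 0


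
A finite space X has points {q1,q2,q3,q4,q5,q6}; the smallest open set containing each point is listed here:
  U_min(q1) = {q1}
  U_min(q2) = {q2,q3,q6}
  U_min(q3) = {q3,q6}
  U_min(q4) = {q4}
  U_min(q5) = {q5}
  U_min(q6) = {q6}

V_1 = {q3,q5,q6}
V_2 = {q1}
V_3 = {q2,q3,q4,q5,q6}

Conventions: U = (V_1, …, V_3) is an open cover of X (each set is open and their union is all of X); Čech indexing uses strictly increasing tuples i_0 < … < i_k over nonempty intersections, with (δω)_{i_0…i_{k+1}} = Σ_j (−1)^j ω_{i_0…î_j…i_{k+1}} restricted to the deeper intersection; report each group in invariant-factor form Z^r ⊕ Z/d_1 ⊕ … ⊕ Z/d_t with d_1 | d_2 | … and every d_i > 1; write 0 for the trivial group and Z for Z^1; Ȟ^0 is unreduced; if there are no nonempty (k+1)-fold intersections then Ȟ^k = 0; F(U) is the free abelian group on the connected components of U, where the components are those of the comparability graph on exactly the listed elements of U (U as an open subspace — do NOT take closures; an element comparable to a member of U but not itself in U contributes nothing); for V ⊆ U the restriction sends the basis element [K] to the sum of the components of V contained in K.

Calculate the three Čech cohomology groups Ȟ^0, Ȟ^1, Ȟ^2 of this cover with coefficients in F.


nonempty overlaps:
  V13={q3,q5,q6}
components per intersection:
  V1: {q3,q6} {q5}
  V2: {q1}
  V3: {q2,q3,q6} {q4} {q5}
  V13: {q3,q6} {q5}
C dims 6,2; δ0: rk 2, SNF 1^2
degree 0: 6−2−0 = 4 → Ȟ^0 ≅ Z^4
degree 1: 2−0−2 = 0 → Ȟ^1 ≅ 0
degree 2: 0−0−0 = 0 → Ȟ^2 ≅ 0

Ȟ^0(U;F) ≅ Z^4,  Ȟ^1(U;F) ≅ 0,  Ȟ^2(U;F) ≅ 0


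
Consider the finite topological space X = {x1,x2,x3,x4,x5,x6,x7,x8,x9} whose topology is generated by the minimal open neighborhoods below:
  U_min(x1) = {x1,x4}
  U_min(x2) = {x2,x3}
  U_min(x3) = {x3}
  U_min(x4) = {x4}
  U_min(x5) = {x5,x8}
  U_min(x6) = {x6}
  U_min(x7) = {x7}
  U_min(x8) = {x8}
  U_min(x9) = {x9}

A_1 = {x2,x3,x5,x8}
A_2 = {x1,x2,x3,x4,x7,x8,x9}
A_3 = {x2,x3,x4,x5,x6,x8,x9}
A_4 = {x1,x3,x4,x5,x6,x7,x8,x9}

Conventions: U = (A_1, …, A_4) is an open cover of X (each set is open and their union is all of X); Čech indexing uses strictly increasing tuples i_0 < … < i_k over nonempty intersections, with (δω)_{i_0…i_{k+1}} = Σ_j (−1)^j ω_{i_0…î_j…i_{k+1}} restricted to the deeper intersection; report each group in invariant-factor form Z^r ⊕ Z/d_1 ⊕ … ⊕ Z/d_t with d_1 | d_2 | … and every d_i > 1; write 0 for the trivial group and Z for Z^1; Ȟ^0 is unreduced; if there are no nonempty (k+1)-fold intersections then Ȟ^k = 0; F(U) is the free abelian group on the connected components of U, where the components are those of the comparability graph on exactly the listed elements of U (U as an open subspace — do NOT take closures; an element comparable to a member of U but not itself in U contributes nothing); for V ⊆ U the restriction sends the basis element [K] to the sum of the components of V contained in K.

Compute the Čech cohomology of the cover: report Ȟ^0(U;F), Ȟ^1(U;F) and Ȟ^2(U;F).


Ȟ^0(U;F) ≅ Z^6,  Ȟ^1(U;F) ≅ 0,  Ȟ^2(U;F) ≅ 0

cover nerve:
  A12={x2,x3,x8} A13={x2,x3,x5,x8} A14={x3,x5,x8} A23={x2,x3,x4,x8,x9} A24={x1,x3,x4,x7,x8,x9} A34={x3,x4,x5,x6,x8,x9}
  A123={x2,x3,x8} A124={x3,x8} A134={x3,x5,x8} A234={x3,x4,x8,x9}
  A1234={x3,x8}
components per intersection:
  A1: {x2,x3} {x5,x8}
  A2: {x1,x4} {x2,x3} {x7} {x8} {x9}
  A3: {x2,x3} {x4} {x5,x8} {x6} {x9}
  A4: {x1,x4} {x3} {x5,x8} {x6} {x7} {x9}
  A12: {x2,x3} {x8}
  A13: {x2,x3} {x5,x8}
  A14: {x3} {x5,x8}
  A23: {x2,x3} {x4} {x8} {x9}
  A24: {x1,x4} {x3} {x7} {x8} {x9}
  A34: {x3} {x4} {x5,x8} {x6} {x9}
  A123: {x2,x3} {x8}
  A124: {x3} {x8}
  A134: {x3} {x5,x8}
  A234: {x3} {x4} {x8} {x9}
  A1234: {x3} {x8}
C dims 18,20,10,2; δ0: rk 12, SNF 1^12; δ1: rk 8, SNF 1^8; δ2: rk 2, SNF 1^2
Ȟ^0: (18−12)−0=6 ⇒ Z^6
Ȟ^1: (20−8)−12=0 ⇒ 0
Ȟ^2: (10−2)−8=0 ⇒ 0


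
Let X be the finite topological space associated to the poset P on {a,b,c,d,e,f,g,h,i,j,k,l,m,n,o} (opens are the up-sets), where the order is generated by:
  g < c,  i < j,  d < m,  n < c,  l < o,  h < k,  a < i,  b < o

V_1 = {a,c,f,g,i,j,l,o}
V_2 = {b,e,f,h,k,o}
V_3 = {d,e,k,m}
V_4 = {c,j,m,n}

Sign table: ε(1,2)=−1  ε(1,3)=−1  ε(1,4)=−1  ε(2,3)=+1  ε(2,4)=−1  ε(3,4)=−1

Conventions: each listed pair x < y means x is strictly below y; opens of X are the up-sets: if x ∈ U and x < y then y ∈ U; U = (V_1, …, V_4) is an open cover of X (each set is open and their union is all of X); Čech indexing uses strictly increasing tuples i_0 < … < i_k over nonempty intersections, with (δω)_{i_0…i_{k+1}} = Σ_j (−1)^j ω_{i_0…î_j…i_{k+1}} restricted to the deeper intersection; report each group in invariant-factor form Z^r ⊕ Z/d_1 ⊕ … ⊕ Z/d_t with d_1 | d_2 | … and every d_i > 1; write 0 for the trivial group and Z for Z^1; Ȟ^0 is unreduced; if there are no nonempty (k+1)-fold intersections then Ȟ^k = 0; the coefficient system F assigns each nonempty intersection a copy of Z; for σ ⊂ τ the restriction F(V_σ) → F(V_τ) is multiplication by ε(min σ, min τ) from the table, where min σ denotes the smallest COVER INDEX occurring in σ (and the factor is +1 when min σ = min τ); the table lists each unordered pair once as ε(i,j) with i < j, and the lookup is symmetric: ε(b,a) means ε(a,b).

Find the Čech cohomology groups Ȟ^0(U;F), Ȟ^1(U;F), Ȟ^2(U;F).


Ȟ^0 = 0, Ȟ^1 = Z/2 and Ȟ^2 = 0

intersection data:
  V12={f,o} V14={c,j} V23={e,k} V34={m}
C dims 4,4; δ0: rk 4, SNF 1^3·2
Ȟ^0 = (4 − 4) − 0 = 0, so Ȟ^0 ≅ 0
Ȟ^1 = (4 − 0) − 4 = 0 plus torsion [2], so Ȟ^1 ≅ Z/2
Ȟ^2 = (0 − 0) − 0 = 0, so Ȟ^2 ≅ 0


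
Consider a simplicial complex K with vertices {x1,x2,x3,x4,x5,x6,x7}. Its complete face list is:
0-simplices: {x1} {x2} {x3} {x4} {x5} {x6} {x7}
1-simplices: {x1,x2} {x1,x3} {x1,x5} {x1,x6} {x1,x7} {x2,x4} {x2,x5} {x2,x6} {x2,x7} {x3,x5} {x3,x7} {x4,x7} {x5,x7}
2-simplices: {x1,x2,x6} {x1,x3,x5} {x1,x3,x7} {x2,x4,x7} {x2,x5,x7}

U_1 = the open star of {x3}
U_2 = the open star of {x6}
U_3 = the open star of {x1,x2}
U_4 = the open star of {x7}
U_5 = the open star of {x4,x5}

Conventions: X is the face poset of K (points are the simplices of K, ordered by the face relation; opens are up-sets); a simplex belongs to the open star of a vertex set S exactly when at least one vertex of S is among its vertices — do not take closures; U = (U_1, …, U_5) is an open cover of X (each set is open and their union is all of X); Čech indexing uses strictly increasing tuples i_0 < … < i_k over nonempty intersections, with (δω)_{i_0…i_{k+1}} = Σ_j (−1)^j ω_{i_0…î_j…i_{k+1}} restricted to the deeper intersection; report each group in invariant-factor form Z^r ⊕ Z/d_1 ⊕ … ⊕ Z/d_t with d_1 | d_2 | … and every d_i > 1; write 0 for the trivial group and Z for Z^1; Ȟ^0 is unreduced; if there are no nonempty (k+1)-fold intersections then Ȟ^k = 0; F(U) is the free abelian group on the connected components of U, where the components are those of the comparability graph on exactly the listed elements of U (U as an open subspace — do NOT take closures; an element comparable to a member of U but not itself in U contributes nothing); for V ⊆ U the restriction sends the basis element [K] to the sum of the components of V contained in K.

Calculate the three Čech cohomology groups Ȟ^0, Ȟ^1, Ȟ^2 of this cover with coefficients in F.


intersection data:
  U1={{x3},{x1,x3},{x3,x5},{x3,x7},{x1,x3,x5},{x1,x3,x7}} U2={{x6},{x1,x6},{x2,x6},{x1,x2,x6}} U3={{x1},{x2},{x1,x2},{x1,x3},{x1,x5},{x1,x6},{x1,x7},{x2,x4},{x2,x5},{x2,x6},{x2,x7},{x1,x2,x6},{x1,x3,x5},{x1,x3,x7},{x2,x4,x7},{x2,x5,x7}} U4={{x7},{x1,x7},{x2,x7},{x3,x7},{x4,x7},{x5,x7},{x1,x3,x7},{x2,x4,x7},{x2,x5,x7}} U5={{x4},{x5},{x1,x5},{x2,x4},{x2,x5},{x3,x5},{x4,x7},{x5,x7},{x1,x3,x5},{x2,x4,x7},{x2,x5,x7}}
  U13={{x1,x3},{x1,x3,x5},{x1,x3,x7}} U14={{x3,x7},{x1,x3,x7}} U15={{x3,x5},{x1,x3,x5}} U23={{x1,x6},{x2,x6},{x1,x2,x6}} U34={{x1,x7},{x2,x7},{x1,x3,x7},{x2,x4,x7},{x2,x5,x7}} U35={{x1,x5},{x2,x4},{x2,x5},{x1,x3,x5},{x2,x4,x7},{x2,x5,x7}} U45={{x4,x7},{x5,x7},{x2,x4,x7},{x2,x5,x7}}
  U134={{x1,x3,x7}} U135={{x1,x3,x5}} U345={{x2,x4,x7},{x2,x5,x7}}
components per intersection:
  U1: {{x3},{x1,x3},{x3,x5},{x3,x7},{x1,x3,x5},{x1,x3,x7}}
  U2: {{x6},{x1,x6},{x2,x6},{x1,x2,x6}}
  U3: {{x1},{x2},{x1,x2},{x1,x3},{x1,x5},{x1,x6},{x1,x7},{x2,x4},{x2,x5},{x2,x6},{x2,x7},{x1,x2,x6},{x1,x3,x5},{x1,x3,x7},{x2,x4,x7},{x2,x5,x7}}
  U4: {{x7},{x1,x7},{x2,x7},{x3,x7},{x4,x7},{x5,x7},{x1,x3,x7},{x2,x4,x7},{x2,x5,x7}}
  U5: {{x4},{x2,x4},{x4,x7},{x2,x4,x7}} {{x5},{x1,x5},{x2,x5},{x3,x5},{x5,x7},{x1,x3,x5},{x2,x5,x7}}
  U13: {{x1,x3},{x1,x3,x5},{x1,x3,x7}}
  U14: {{x3,x7},{x1,x3,x7}}
  U15: {{x3,x5},{x1,x3,x5}}
  U23: {{x1,x6},{x2,x6},{x1,x2,x6}}
  U34: {{x1,x7},{x1,x3,x7}} {{x2,x7},{x2,x4,x7},{x2,x5,x7}}
  U35: {{x1,x5},{x1,x3,x5}} {{x2,x4},{x2,x4,x7}} {{x2,x5},{x2,x5,x7}}
  U45: {{x4,x7},{x2,x4,x7}} {{x5,x7},{x2,x5,x7}}
  U134: {{x1,x3,x7}}
  U135: {{x1,x3,x5}}
  U345: {{x2,x4,x7}} {{x2,x5,x7}}
C dims 6,11,4; δ0: rk 5, SNF 1^5; δ1: rk 4, SNF 1^4
Ȟ^0 = (6 − 5) − 0 = 1, so Ȟ^0 ≅ Z
Ȟ^1 = (11 − 4) − 5 = 2, so Ȟ^1 ≅ Z^2
Ȟ^2 = (4 − 0) − 4 = 0, so Ȟ^2 ≅ 0

Ȟ^0 ≅ Z, Ȟ^1 ≅ Z^2, Ȟ^2 ≅ 0


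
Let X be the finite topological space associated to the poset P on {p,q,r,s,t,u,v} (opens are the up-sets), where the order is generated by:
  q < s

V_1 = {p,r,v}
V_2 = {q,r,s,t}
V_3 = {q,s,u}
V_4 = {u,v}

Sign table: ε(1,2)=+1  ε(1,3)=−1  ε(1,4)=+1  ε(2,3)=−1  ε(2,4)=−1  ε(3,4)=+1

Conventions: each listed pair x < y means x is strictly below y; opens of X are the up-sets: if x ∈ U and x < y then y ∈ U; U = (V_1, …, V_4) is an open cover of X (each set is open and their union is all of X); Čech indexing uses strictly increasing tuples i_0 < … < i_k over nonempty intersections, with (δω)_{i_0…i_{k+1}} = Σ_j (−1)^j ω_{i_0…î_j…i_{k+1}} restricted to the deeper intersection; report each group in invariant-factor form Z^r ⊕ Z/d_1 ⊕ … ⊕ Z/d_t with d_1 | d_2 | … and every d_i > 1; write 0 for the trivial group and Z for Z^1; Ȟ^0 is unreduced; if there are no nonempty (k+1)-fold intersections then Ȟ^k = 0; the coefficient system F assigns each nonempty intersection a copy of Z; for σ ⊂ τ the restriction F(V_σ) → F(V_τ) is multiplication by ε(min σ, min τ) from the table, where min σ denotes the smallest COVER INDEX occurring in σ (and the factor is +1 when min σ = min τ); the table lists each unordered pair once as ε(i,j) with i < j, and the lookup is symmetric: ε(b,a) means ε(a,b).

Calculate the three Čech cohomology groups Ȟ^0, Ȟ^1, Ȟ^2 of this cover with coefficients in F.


nerve simplices:
  V12={r} V14={v} V23={q,s} V34={u}
C dims 4,4; δ0: rk 4, SNF 1^3·2
degree 0: 4−4−0 = 0 → Ȟ^0 ≅ 0
degree 1: 4−0−4 = 0 plus torsion [2] → Ȟ^1 ≅ Z/2
degree 2: 0−0−0 = 0 → Ȟ^2 ≅ 0

Ȟ^0(U;F) ≅ 0,  Ȟ^1(U;F) ≅ Z/2,  Ȟ^2(U;F) ≅ 0


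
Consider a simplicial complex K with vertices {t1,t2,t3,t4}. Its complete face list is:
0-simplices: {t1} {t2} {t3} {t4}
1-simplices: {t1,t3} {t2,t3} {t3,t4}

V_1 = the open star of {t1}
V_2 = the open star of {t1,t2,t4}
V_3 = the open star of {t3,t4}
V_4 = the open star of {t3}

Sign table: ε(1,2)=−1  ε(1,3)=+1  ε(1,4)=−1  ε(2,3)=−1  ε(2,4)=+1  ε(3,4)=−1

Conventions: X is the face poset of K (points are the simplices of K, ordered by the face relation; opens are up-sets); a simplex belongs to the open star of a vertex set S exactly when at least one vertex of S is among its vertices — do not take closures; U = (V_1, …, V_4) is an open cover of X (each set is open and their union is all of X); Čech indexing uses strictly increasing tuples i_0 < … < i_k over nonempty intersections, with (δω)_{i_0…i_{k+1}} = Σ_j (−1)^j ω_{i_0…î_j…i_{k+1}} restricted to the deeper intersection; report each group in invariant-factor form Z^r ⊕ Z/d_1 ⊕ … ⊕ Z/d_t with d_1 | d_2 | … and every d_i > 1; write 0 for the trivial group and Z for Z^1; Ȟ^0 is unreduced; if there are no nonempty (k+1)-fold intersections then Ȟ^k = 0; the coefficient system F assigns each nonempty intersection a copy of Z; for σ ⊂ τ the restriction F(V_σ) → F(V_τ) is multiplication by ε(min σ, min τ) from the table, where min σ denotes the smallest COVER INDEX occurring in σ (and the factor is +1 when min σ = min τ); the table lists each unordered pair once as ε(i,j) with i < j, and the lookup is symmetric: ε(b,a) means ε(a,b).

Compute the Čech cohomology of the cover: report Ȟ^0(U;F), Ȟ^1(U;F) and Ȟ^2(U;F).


Ȟ^0(U;F) ≅ Z; Ȟ^1(U;F) ≅ 0; Ȟ^2(U;F) ≅ 0

nonempty intersections:
  V1={{t1},{t1,t3}} V2={{t1},{t2},{t4},{t1,t3},{t2,t3},{t3,t4}} V3={{t3},{t4},{t1,t3},{t2,t3},{t3,t4}} V4={{t3},{t1,t3},{t2,t3},{t3,t4}}
  V12={{t1},{t1,t3}} V13={{t1,t3}} V14={{t1,t3}} V23={{t4},{t1,t3},{t2,t3},{t3,t4}} V24={{t1,t3},{t2,t3},{t3,t4}} V34={{t3},{t1,t3},{t2,t3},{t3,t4}}
  V123={{t1,t3}} V124={{t1,t3}} V134={{t1,t3}} V234={{t1,t3},{t2,t3},{t3,t4}}
  V1234={{t1,t3}}
C dims 4,6,4,1; δ0: rk 3, SNF 1^3; δ1: rk 3, SNF 1^3; δ2: rk 1, SNF 1^1
Ȟ^0: (4−3)−0=1 ⇒ Z
Ȟ^1: (6−3)−3=0 ⇒ 0
Ȟ^2: (4−1)−3=0 ⇒ 0


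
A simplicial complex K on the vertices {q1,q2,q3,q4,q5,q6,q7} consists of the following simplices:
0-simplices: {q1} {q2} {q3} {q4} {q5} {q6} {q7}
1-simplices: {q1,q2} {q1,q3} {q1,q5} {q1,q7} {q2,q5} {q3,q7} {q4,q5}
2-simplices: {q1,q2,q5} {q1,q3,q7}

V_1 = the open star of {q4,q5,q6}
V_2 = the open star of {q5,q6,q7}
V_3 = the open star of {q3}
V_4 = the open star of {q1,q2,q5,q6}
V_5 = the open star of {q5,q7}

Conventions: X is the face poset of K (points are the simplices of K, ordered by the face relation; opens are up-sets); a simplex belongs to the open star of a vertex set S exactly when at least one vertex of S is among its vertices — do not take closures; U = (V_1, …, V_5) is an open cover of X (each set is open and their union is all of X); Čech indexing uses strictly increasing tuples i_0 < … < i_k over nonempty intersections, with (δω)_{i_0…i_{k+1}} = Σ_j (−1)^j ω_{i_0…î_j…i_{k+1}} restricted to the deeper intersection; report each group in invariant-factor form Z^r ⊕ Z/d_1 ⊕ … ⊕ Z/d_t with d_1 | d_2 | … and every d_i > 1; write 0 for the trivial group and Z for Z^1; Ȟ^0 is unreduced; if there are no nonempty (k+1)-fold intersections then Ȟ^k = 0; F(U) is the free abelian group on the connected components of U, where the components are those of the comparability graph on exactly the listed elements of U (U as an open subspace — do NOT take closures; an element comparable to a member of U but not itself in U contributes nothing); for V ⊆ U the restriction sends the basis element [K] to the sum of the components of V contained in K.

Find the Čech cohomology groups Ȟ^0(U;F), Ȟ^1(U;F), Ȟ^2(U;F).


Ȟ^0(U;F) ≅ Z^2,  Ȟ^1(U;F) ≅ 0,  Ȟ^2(U;F) ≅ 0

nerve of the cover:
  V1={{q4},{q5},{q6},{q1,q5},{q2,q5},{q4,q5},{q1,q2,q5}} V2={{q5},{q6},{q7},{q1,q5},{q1,q7},{q2,q5},{q3,q7},{q4,q5},{q1,q2,q5},{q1,q3,q7}} V3={{q3},{q1,q3},{q3,q7},{q1,q3,q7}} V4={{q1},{q2},{q5},{q6},{q1,q2},{q1,q3},{q1,q5},{q1,q7},{q2,q5},{q4,q5},{q1,q2,q5},{q1,q3,q7}} V5={{q5},{q7},{q1,q5},{q1,q7},{q2,q5},{q3,q7},{q4,q5},{q1,q2,q5},{q1,q3,q7}}
  V12={{q5},{q6},{q1,q5},{q2,q5},{q4,q5},{q1,q2,q5}} V14={{q5},{q6},{q1,q5},{q2,q5},{q4,q5},{q1,q2,q5}} V15={{q5},{q1,q5},{q2,q5},{q4,q5},{q1,q2,q5}} V23={{q3,q7},{q1,q3,q7}} V24={{q5},{q6},{q1,q5},{q1,q7},{q2,q5},{q4,q5},{q1,q2,q5},{q1,q3,q7}} V25={{q5},{q7},{q1,q5},{q1,q7},{q2,q5},{q3,q7},{q4,q5},{q1,q2,q5},{q1,q3,q7}} V34={{q1,q3},{q1,q3,q7}} V35={{q3,q7},{q1,q3,q7}} V45={{q5},{q1,q5},{q1,q7},{q2,q5},{q4,q5},{q1,q2,q5},{q1,q3,q7}}
  V124={{q5},{q6},{q1,q5},{q2,q5},{q4,q5},{q1,q2,q5}} V125={{q5},{q1,q5},{q2,q5},{q4,q5},{q1,q2,q5}} V145={{q5},{q1,q5},{q2,q5},{q4,q5},{q1,q2,q5}} V234={{q1,q3,q7}} V235={{q3,q7},{q1,q3,q7}} V245={{q5},{q1,q5},{q1,q7},{q2,q5},{q4,q5},{q1,q2,q5},{q1,q3,q7}} V345={{q1,q3,q7}}
  V1245={{q5},{q1,q5},{q2,q5},{q4,q5},{q1,q2,q5}} V2345={{q1,q3,q7}}
components per intersection:
  V1: {{q4},{q5},{q1,q5},{q2,q5},{q4,q5},{q1,q2,q5}} {{q6}}
  V2: {{q5},{q1,q5},{q2,q5},{q4,q5},{q1,q2,q5}} {{q6}} {{q7},{q1,q7},{q3,q7},{q1,q3,q7}}
  V3: {{q3},{q1,q3},{q3,q7},{q1,q3,q7}}
  V4: {{q1},{q2},{q5},{q1,q2},{q1,q3},{q1,q5},{q1,q7},{q2,q5},{q4,q5},{q1,q2,q5},{q1,q3,q7}} {{q6}}
  V5: {{q5},{q1,q5},{q2,q5},{q4,q5},{q1,q2,q5}} {{q7},{q1,q7},{q3,q7},{q1,q3,q7}}
  V12: {{q5},{q1,q5},{q2,q5},{q4,q5},{q1,q2,q5}} {{q6}}
  V14: {{q5},{q1,q5},{q2,q5},{q4,q5},{q1,q2,q5}} {{q6}}
  V15: {{q5},{q1,q5},{q2,q5},{q4,q5},{q1,q2,q5}}
  V23: {{q3,q7},{q1,q3,q7}}
  V24: {{q5},{q1,q5},{q2,q5},{q4,q5},{q1,q2,q5}} {{q6}} {{q1,q7},{q1,q3,q7}}
  V25: {{q5},{q1,q5},{q2,q5},{q4,q5},{q1,q2,q5}} {{q7},{q1,q7},{q3,q7},{q1,q3,q7}}
  V34: {{q1,q3},{q1,q3,q7}}
  V35: {{q3,q7},{q1,q3,q7}}
  V45: {{q5},{q1,q5},{q2,q5},{q4,q5},{q1,q2,q5}} {{q1,q7},{q1,q3,q7}}
  V124: {{q5},{q1,q5},{q2,q5},{q4,q5},{q1,q2,q5}} {{q6}}
  V125: {{q5},{q1,q5},{q2,q5},{q4,q5},{q1,q2,q5}}
  V145: {{q5},{q1,q5},{q2,q5},{q4,q5},{q1,q2,q5}}
  V234: {{q1,q3,q7}}
  V235: {{q3,q7},{q1,q3,q7}}
  V245: {{q5},{q1,q5},{q2,q5},{q4,q5},{q1,q2,q5}} {{q1,q7},{q1,q3,q7}}
  V345: {{q1,q3,q7}}
  V1245: {{q5},{q1,q5},{q2,q5},{q4,q5},{q1,q2,q5}}
  V2345: {{q1,q3,q7}}
C dims 10,15,9,2; δ0: rk 8, SNF 1^8; δ1: rk 7, SNF 1^7; δ2: rk 2, SNF 1^2
Ȟ^0 = (10 − 8) − 0 = 2, so Ȟ^0 ≅ Z^2
Ȟ^1 = (15 − 7) − 8 = 0, so Ȟ^1 ≅ 0
Ȟ^2 = (9 − 2) − 7 = 0, so Ȟ^2 ≅ 0
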